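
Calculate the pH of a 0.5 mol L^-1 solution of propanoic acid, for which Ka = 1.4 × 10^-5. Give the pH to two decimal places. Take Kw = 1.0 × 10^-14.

pH = 2.58

CH3CH2COOH ⇌ CH3CH2COO- + H+
From the ICE table, Ka = [H+]²/(0.5 − [H+]) = 1.4 × 10^-5.
Assume [H+] ≪ 0.5: [H+] ≈ √(1.4 × 10^-5 × 0.5) = 2.65 × 10^-3 M
pH = −log(2.65 × 10^-3) = 2.58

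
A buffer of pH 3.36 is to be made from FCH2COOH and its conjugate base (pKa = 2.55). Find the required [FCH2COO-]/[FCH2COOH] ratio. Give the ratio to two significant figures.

ratio = 6.5

pH = pKa + log(r) ⇒ log(r) = 3.36 − 2.55 = +0.81
r = [FCH2COO-]/[FCH2COOH] = 10^(+0.81) = 6.46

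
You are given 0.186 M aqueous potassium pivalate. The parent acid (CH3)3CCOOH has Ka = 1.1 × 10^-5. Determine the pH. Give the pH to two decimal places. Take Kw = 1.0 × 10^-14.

(CH3)3CCOO- is the conjugate base of the weak acid (CH3)3CCOOH.
Kb = Kw/Ka = 1.0×10^-14 / 1.1 × 10^-5 = 9.09 × 10^-10
From the ICE table, Kb = [OH-]²/(0.186 − [OH-]) = 9.09 × 10^-10.
Since Kb ≪ C₀, [OH-] ≈ √(Kb·C₀) = 1.30 × 10^-5 M.
([OH-]/C₀ = 0.007% < 5%, so the approximation holds.)
pOH = −log(1.30 × 10^-5) = 4.89; pH = 14.00 − 4.89 = 9.11

pH = 9.11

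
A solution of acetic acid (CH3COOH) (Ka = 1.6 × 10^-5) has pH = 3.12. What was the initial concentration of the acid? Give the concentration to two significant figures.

C₀ = 3.7 × 10^-2 M

[H+] = 10^(-3.12) = 7.59 × 10^-4 M = x
Ka = x²/(C₀ − x) ⇒ C₀ = x + x²/Ka
C₀ = 7.59 × 10^-4 + (7.59 × 10^-4)²/(1.6 × 10^-5) = 3.68 × 10^-2 M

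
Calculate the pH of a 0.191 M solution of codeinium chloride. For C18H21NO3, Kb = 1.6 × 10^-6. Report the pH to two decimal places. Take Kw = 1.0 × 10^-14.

pH = 4.46

C18H22NO3+ is the conjugate acid of the weak base C18H21NO3.
Ka = Kw/Kb = 1.0×10^-14 / 1.6 × 10^-6 = 6.25 × 10^-9
From the ICE table, Ka = x²/(0.191 − x) = 6.25 × 10^-9.
Since Ka ≪ C₀, x ≈ √(Ka·C₀) = 3.46 × 10^-5 M.
pH = −log(3.46 × 10^-5) = 4.46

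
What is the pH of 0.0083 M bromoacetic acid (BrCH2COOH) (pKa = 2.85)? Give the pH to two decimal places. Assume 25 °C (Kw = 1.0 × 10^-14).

BrCH2COOH ⇌ BrCH2COO- + H+
Ka = 10^(−2.85) = 1.41 × 10^-3
From the ICE table, Ka = [H+]²/(0.0083 − [H+]) = 1.41 × 10^-3.
Here C₀/Ka ≈ 5.89, so the small-[H+] approximation fails. Use the quadratic:
[H+] = [−0.00141 + √(0.00141² + 4.68e-05)]/2 = 2.79 × 10^-3 M
pH = −log[H+] = −log(2.79 × 10^-3) = 2.55

pH = 2.55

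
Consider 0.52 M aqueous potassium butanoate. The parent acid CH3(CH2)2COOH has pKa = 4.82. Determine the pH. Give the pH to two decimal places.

pH = 9.27

CH3(CH2)2COO- is the conjugate base of the weak acid CH3(CH2)2COOH.
Ka = 10^(−4.82) = 1.51 × 10^-5
Kb = Kw/Ka = 1.0×10^-14 / 1.51 × 10^-5 = 6.62 × 10^-10
From the ICE table, Kb = x²/(0.52 − x) = 6.62 × 10^-10.
Neglecting x in the denominator: x = √(6.62 × 10^-10 × 0.52) = 1.86 × 10^-5 M
(x/C₀ = 0.0036% < 5%, so the approximation holds.)
pOH = 4.73, so pH = 14.00 − pOH = 9.27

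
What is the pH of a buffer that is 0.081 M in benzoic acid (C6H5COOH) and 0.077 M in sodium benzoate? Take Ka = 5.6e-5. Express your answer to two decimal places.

pKa = −log(5.6 × 10^-5) = 4.252
Using pH = pKa + log([base]/[acid]) with [base]/[acid] = 0.077/0.081:
pH = 4.252 + (-0.022) = 4.23

pH = 4.23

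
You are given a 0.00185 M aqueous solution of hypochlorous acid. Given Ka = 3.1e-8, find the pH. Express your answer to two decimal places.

HOCl ⇌ OCl- + H+
Ka = x²/(0.00185 − x) = 3.1 × 10^-8
Neglecting x in the denominator: x = √(3.1 × 10^-8 × 0.00185) = 7.57 × 10^-6 M
Check: 0.41% ionized — well under 5%, approximation valid.
pH = −log[H+] = −log(7.57 × 10^-6) = 5.12

pH = 5.12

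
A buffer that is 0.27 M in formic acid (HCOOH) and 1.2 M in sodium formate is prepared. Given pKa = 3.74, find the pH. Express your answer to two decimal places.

Henderson–Hasselbalch: pH = pKa + log([HCOO-]/[HCOOH]) = 3.74 + log(1.2/0.27)
pH = 3.74 + (+0.648) = 4.39

pH = 4.39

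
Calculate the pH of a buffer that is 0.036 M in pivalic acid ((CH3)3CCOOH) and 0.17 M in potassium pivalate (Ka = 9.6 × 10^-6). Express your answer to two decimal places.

pH = 5.69

pKa = −log(9.6 × 10^-6) = 5.018
pH = pKa + log([A⁻]/[HA]) = 5.018 + log(0.17/0.036)
pH = 5.018 + (+0.674) = 5.69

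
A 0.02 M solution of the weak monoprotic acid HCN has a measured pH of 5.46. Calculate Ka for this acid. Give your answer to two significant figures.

Ka = 6.0 × 10^-10

[H+] = 10^(-5.46) = 3.47 × 10^-6 M
At equilibrium [HA] = 0.02 − 3.47 × 10^-6 = 2.00 × 10^-2 M
Ka = [H+][A-]/[HA] = (3.47 × 10^-6)² / 2.00 × 10^-2 = 6.0 × 10^-10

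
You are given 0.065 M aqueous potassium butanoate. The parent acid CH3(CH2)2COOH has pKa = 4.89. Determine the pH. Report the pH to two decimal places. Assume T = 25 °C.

CH3(CH2)2COO- is the conjugate base of the weak acid CH3(CH2)2COOH.
Ka = 10^(−4.89) = 1.29 × 10^-5
Kb = Kw/Ka = 1.0×10^-14 / 1.29 × 10^-5 = 7.75 × 10^-10
Kb = x²/(0.065 − x) = 7.75 × 10^-10
Since Kb ≪ C₀, x ≈ √(Kb·C₀) = 7.10 × 10^-6 M.
pOH = −log(7.10 × 10^-6) = 5.15; pH = 14.00 − 5.15 = 8.85

pH = 8.85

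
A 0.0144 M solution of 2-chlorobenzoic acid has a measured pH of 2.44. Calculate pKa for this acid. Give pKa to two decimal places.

[H+] = 10^(-2.44) = 3.63 × 10^-3 M
At equilibrium [HA] = 0.0144 − 3.63 × 10^-3 = 1.08 × 10^-2 M
Ka = [H+][A-]/[HA] = (3.63 × 10^-3)² / 1.08 × 10^-2 = 1.22 × 10^-3
pKa = -log(1.22 × 10^-3) = 2.91

pKa = 2.91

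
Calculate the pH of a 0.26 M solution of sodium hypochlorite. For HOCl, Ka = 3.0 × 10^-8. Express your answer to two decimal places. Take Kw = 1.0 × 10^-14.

OCl- is the conjugate base of the weak acid HOCl.
Kb = Kw/Ka = 1.0×10^-14 / 3.0 × 10^-8 = 3.33 × 10^-7
Let x = [OH-] at equilibrium. Kb = x²/(0.26 − x).
Neglecting x in the denominator: x = √(3.33 × 10^-7 × 0.26) = 2.94 × 10^-4 M
Check: 0.11% ionized — well under 5%, approximation valid.
pOH = 3.53, so pH = 14.00 − pOH = 10.47

pH = 10.47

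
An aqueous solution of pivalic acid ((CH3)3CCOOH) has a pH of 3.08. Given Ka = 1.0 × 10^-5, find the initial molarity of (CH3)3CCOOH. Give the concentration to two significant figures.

C₀ = 7.0 × 10^-2 M

[H+] = 10^(-3.08) = 8.32 × 10^-4 M = x
Ka = x²/(C₀ − x) ⇒ C₀ = x + x²/Ka
C₀ = 8.32 × 10^-4 + (8.32 × 10^-4)²/(1.0 × 10^-5) = 7.01 × 10^-2 M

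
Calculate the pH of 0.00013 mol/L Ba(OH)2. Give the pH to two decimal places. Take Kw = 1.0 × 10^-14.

Ba(OH)2 is a strong base (each formula unit releases 2 OH-); [OH-] = 0.00026 M.
pOH = -log(0.00026) = 3.59
pH = 14.00 - 3.59 = 10.41

pH = 10.41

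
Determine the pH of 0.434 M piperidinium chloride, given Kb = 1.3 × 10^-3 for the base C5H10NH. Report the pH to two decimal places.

pH = 5.74

C5H10NH2+ is the conjugate acid of the weak base C5H10NH.
Ka = Kw/Kb = 1.0×10^-14 / 1.3 × 10^-3 = 7.69 × 10^-12
Let x = [H+] at equilibrium. Ka = x²/(0.434 − x).
Assume x ≪ 0.434: x ≈ √(7.69 × 10^-12 × 0.434) = 1.83 × 10^-6 M
pH = −log(1.83 × 10^-6) = 5.74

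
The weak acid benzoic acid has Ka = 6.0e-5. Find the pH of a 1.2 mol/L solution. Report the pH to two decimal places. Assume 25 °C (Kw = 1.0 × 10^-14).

pH = 2.07

C6H5COOH ⇌ C6H5COO- + H+
Ka = [H+]²/(1.2 − [H+]) = 6.0 × 10^-5
Assume [H+] ≪ 1.2: [H+] ≈ √(6.0 × 10^-5 × 1.2) = 8.49 × 10^-3 M
pH = −log(8.49 × 10^-3) = 2.07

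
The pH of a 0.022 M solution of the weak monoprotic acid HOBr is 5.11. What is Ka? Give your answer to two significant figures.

Ka = 2.7 × 10^-9

[H+] = 10^(-5.11) = 7.76 × 10^-6 M
At equilibrium [HA] = 0.022 − 7.76 × 10^-6 = 2.20 × 10^-2 M
Ka = [H+][A-]/[HA] = (7.76 × 10^-6)² / 2.20 × 10^-2 = 2.7 × 10^-9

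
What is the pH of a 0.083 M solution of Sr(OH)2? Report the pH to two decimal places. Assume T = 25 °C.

pH = 13.22

Sr(OH)2 is a strong base (each formula unit releases 2 OH-); [OH-] = 0.166 M.
pOH = -log(0.166) = 0.78
pH = 14.00 - 0.78 = 13.22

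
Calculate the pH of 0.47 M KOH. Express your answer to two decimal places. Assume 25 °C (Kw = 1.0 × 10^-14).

KOH is a strong base; [OH-] = 0.47 M.
pOH = -log(0.47) = 0.33
pH = 14.00 - 0.33 = 13.67

pH = 13.67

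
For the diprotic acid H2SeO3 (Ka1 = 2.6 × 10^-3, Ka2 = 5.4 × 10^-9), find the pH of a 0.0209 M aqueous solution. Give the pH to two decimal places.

Since Ka1 ≫ Ka2, the first ionization dominates [H+].
Ka1 = x²/(0.0209 − x) = 2.6 × 10^-3
Solving the quadratic: x = (−Ka1 + √(Ka1² + 4·Ka1·C₀))/2 = 6.19 × 10^-3 M
pH = −log(6.19 × 10^-3) = 2.21

pH = 2.21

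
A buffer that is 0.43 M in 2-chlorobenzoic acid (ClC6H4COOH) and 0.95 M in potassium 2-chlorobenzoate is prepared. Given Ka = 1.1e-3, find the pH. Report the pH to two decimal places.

pH = 3.30

pKa = −log(1.1 × 10^-3) = 2.959
Using pH = pKa + log([base]/[acid]) with [base]/[acid] = 0.95/0.43:
pH = 2.959 + (+0.344) = 3.30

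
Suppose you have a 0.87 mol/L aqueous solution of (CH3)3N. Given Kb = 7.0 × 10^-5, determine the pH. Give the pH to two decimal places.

(CH3)3N + H2O ⇌ (CH3)3NH+ + OH-
Let x = [OH-] at equilibrium. Kb = x²/(0.87 − x).
Since Kb ≪ C₀, x ≈ √(Kb·C₀) = 7.80 × 10^-3 M.
(x/C₀ = 0.9% < 5%, so the approximation holds.)
pOH = −log(7.80 × 10^-3) = 2.11; pH = 14.00 − 2.11 = 11.89

pH = 11.89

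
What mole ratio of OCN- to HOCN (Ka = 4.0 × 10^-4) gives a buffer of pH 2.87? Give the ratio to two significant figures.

ratio = 0.30

pKa = -log(4.0 × 10^-4) = 3.398
pH = pKa + log(r) ⇒ log(r) = 2.87 − 3.398 = -0.528
r = [OCN-]/[HOCN] = 10^(-0.528) = 0.296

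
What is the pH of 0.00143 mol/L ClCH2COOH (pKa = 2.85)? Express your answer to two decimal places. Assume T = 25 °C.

ClCH2COOH ⇌ ClCH2COO- + H+
Ka = 10^(−2.85) = 1.41 × 10^-3
Let x = [H+] at equilibrium. Ka = x²/(0.00143 − x).
x is not negligible relative to C₀; solve x² + 0.00141·x − 2.02e-06 = 0.
x = [−0.00141 + √(0.00141² + 8.07e-06)]/2 = 8.80 × 10^-4 M
pH = −log(8.80 × 10^-4) = 3.06

pH = 3.06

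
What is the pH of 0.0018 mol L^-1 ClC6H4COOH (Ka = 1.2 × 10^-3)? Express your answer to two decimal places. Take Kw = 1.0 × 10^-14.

ClC6H4COOH ⇌ ClC6H4COO- + H+
From the ICE table, Ka = [H+]²/(0.0018 − [H+]) = 1.2 × 10^-3.
The 5% rule fails; solving [H+]² + Ka·[H+] − Ka·C₀ = 0 exactly:
[H+] = (−Ka + √(Ka² + 4·Ka·C₀))/2 = 9.87 × 10^-4 M
pH = −log[H+] = −log(9.87 × 10^-4) = 3.01

pH = 3.01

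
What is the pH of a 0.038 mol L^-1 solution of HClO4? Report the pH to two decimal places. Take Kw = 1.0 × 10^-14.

pH = 1.42

HClO4 is a strong acid and dissociates completely, so [H+] = 0.038 M.
pH = -log(0.038) = 1.42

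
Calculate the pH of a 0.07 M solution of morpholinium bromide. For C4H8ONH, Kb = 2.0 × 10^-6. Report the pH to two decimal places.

C4H8ONH2+ is the conjugate acid of the weak base C4H8ONH.
Ka = Kw/Kb = 1.0×10^-14 / 2.0 × 10^-6 = 5.00 × 10^-9
From the ICE table, Ka = x²/(0.07 − x) = 5.00 × 10^-9.
Neglecting x in the denominator: x = √(5.00 × 10^-9 × 0.07) = 1.87 × 10^-5 M
pH = −log[H+] = −log(1.87 × 10^-5) = 4.73

pH = 4.73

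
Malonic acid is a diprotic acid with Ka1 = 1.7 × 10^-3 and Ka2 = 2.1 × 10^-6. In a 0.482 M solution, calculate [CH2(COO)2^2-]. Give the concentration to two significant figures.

2.1 × 10^-6 M

First ionization gives [H+] ≈ [CH2(COOH)COO-] = 2.78 × 10^-2 M.
Second step: Ka2 = [H+][CH2(COO)2^2-]/[CH2(COOH)COO-] ≈ [CH2(COO)2^2-] (since [H+] ≈ [CH2(COOH)COO-]).
So [CH2(COO)2^2-] ≈ Ka2.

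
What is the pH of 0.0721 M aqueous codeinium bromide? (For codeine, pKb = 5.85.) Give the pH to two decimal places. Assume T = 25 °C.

pH = 4.65

C18H22NO3+ is the conjugate acid of the weak base C18H21NO3.
Kb = 10^(−5.85) = 1.41 × 10^-6
Ka = Kw/Kb = 1.0×10^-14 / 1.41 × 10^-6 = 7.09 × 10^-9
Ka = [H+]²/(0.0721 − [H+]) = 7.09 × 10^-9
Assume [H+] ≪ 0.0721: [H+] ≈ √(7.09 × 10^-9 × 0.0721) = 2.26 × 10^-5 M
pH = −log[H+] = −log(2.26 × 10^-5) = 4.65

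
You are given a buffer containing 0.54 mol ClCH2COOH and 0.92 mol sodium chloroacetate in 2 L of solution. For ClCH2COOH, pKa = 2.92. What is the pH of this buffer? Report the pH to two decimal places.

pH = 3.15

pH = pKa + log([A⁻]/[HA]) = 2.92 + log(0.92/0.54)
pH = 2.92 + (+0.231) = 3.15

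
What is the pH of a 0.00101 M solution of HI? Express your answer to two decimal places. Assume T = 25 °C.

HI is a strong acid and dissociates completely, so [H+] = 0.00101 M.
pH = -log(0.00101) = 3.00

pH = 3.00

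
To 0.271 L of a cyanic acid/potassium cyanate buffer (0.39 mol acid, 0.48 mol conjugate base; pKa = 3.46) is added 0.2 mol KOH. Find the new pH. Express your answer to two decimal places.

pH = 4.01

OH- converts HOCN to OCN-: HOCN → 0.19 mol, OCN- → 0.68 mol.
pH = pKa + log([A⁻]/[HA]) = 3.46 + log(0.68/0.19) = 3.46 +0.554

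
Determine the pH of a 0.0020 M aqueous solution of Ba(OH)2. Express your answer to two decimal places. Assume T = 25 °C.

Ba(OH)2 is a strong base (each formula unit releases 2 OH-); [OH-] = 0.004 M.
pOH = -log(0.004) = 2.40
pH = 14.00 - 2.40 = 11.60

pH = 11.60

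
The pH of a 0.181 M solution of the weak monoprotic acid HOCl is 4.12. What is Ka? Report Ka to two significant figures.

Ka = 3.2 × 10^-8

[H+] = 10^(-4.12) = 7.59 × 10^-5 M
At equilibrium [HA] = 0.181 − 7.59 × 10^-5 = 1.81 × 10^-1 M
Ka = [H+][A-]/[HA] = (7.59 × 10^-5)² / 1.81 × 10^-1 = 3.2 × 10^-8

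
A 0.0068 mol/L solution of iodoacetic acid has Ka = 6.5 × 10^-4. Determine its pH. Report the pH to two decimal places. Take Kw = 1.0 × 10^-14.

ICH2COOH ⇌ ICH2COO- + H+
From the ICE table, Ka = [H+]²/(0.0068 − [H+]) = 6.5 × 10^-4.
The 5% rule fails; solving [H+]² + Ka·[H+] − Ka·C₀ = 0 exactly:
[H+] = (−Ka + √(Ka² + 4·Ka·C₀))/2 = 1.80 × 10^-3 M
pH = −log[H+] = −log(1.80 × 10^-3) = 2.74

pH = 2.74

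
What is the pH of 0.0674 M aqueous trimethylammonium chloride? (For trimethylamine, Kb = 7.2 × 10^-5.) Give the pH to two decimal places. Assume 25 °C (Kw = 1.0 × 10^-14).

(CH3)3NH+ is the conjugate acid of the weak base (CH3)3N.
Ka = Kw/Kb = 1.0×10^-14 / 7.2 × 10^-5 = 1.39 × 10^-10
Let x = [H+] at equilibrium. Ka = x²/(0.0674 − x).
Assume x ≪ 0.0674: x ≈ √(1.39 × 10^-10 × 0.0674) = 3.06 × 10^-6 M
(x/C₀ = 0.0045% < 5%, so the approximation holds.)
pH = −log[H+] = −log(3.06 × 10^-6) = 5.51

pH = 5.51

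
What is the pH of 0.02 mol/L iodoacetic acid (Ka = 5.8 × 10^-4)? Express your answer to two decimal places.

ICH2COOH ⇌ ICH2COO- + H+
From the ICE table, Ka = [H+]²/(0.02 − [H+]) = 5.8 × 10^-4.
Here C₀/Ka ≈ 34.5, so the small-[H+] approximation fails. Use the quadratic:
[H+] = [−0.00058 + √(0.00058² + 4.64e-05)]/2 = 3.13 × 10^-3 M
pH = −log(3.13 × 10^-3) = 2.50

pH = 2.50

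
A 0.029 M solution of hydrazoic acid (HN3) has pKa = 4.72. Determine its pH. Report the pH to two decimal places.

pH = 3.13

HN3 ⇌ N3- + H+
Ka = 10^(−4.72) = 1.91 × 10^-5
Ka = x²/(0.029 − x) = 1.91 × 10^-5
Neglecting x in the denominator: x = √(1.91 × 10^-5 × 0.029) = 7.44 × 10^-4 M
(x/C₀ = 2.6% < 5%, so the approximation holds.)
pH = −log(7.44 × 10^-4) = 3.13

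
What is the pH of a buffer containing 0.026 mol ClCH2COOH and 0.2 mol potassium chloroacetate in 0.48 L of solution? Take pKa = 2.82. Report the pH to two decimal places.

Using pH = pKa + log([base]/[acid]) with [base]/[acid] = 0.2/0.026:
pH = 2.82 + (+0.886) = 3.71

pH = 3.71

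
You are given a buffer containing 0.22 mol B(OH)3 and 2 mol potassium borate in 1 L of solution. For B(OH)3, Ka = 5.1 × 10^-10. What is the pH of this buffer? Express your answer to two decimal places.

pH = 10.25

pKa = −log(5.1 × 10^-10) = 9.292
Using pH = pKa + log([base]/[acid]) with [base]/[acid] = 2/0.22:
pH = 9.292 + (+0.959) = 10.25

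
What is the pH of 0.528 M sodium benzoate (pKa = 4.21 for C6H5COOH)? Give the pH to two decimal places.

pH = 8.97

C6H5COO- is the conjugate base of the weak acid C6H5COOH.
Ka = 10^(−4.21) = 6.17 × 10^-5
Kb = Kw/Ka = 1.0×10^-14 / 6.17 × 10^-5 = 1.62 × 10^-10
Kb = [OH-]²/(0.528 − [OH-]) = 1.62 × 10^-10
Since Kb ≪ C₀, [OH-] ≈ √(Kb·C₀) = 9.25 × 10^-6 M.
Check: 0.0018% ionized — well under 5%, approximation valid.
pOH = 5.03, so pH = 14.00 − pOH = 8.97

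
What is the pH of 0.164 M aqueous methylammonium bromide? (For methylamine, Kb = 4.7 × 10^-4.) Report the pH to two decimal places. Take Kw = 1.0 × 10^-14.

pH = 5.73

CH3NH3+ is the conjugate acid of the weak base CH3NH2.
Ka = Kw/Kb = 1.0×10^-14 / 4.7 × 10^-4 = 2.13 × 10^-11
Ka = [H+]²/(0.164 − [H+]) = 2.13 × 10^-11
Neglecting [H+] in the denominator: [H+] = √(2.13 × 10^-11 × 0.164) = 1.87 × 10^-6 M
pH = −log(1.87 × 10^-6) = 5.73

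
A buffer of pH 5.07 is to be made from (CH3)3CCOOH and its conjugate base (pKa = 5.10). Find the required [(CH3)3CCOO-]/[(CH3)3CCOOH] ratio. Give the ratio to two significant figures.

pH = pKa + log(r) ⇒ log(r) = 5.07 − 5.10 = -0.03
r = [(CH3)3CCOO-]/[(CH3)3CCOOH] = 10^(-0.03) = 0.933

ratio = 0.93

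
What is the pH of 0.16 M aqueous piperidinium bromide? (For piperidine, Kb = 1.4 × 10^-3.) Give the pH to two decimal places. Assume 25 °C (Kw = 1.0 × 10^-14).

pH = 5.97

C5H10NH2+ is the conjugate acid of the weak base C5H10NH.
Ka = Kw/Kb = 1.0×10^-14 / 1.4 × 10^-3 = 7.14 × 10^-12
Ka = [H+]²/(0.16 − [H+]) = 7.14 × 10^-12
Since Ka ≪ C₀, [H+] ≈ √(Ka·C₀) = 1.07 × 10^-6 M.
([H+]/C₀ = 0.00067% < 5%, so the approximation holds.)
pH = −log[H+] = −log(1.07 × 10^-6) = 5.97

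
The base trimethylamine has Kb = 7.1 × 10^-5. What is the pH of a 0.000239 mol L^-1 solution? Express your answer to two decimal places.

(CH3)3N + H2O ⇌ (CH3)3NH+ + OH-
From the ICE table, Kb = [OH-]²/(0.000239 − [OH-]) = 7.1 × 10^-5.
The 5% rule fails; solving [OH-]² + Kb·[OH-] − Kb·C₀ = 0 exactly:
[OH-] = (−Kb + √(Kb² + 4·Kb·C₀))/2 = 9.95 × 10^-5 M
pOH = 4.00, so pH = 14.00 − pOH = 10.00

pH = 10.00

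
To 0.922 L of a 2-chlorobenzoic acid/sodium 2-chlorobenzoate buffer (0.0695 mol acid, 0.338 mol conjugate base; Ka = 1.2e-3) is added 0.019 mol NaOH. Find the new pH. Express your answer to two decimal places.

pH = 3.77

After neutralization: n(ClC6H4COOH) = 0.0505 mol, n(ClC6H4COO-) = 0.357 mol.
pKa = −log(1.2 × 10^-3) = 2.921
pH = pKa + log([A⁻]/[HA]) = 2.921 + log(0.357/0.0505) = 2.921 +0.849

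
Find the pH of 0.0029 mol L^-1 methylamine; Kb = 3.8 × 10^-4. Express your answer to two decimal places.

CH3NH2 + H2O ⇌ CH3NH3+ + OH-
From the ICE table, Kb = x²/(0.0029 − x) = 3.8 × 10^-4.
The 5% rule fails; solving x² + Kb·x − Kb·C₀ = 0 exactly:
x = (−Kb + √(Kb² + 4·Kb·C₀))/2 = 8.77 × 10^-4 M
pOH = 3.06, so pH = 14.00 − pOH = 10.94

pH = 10.94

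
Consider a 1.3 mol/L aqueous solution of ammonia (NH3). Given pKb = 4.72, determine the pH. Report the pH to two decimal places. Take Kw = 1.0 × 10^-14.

NH3 + H2O ⇌ NH4+ + OH-
Kb = 10^(−4.72) = 1.91 × 10^-5
From the ICE table, Kb = [OH-]²/(1.3 − [OH-]) = 1.91 × 10^-5.
Neglecting [OH-] in the denominator: [OH-] = √(1.91 × 10^-5 × 1.3) = 4.98 × 10^-3 M
Check: 0.38% ionized — well under 5%, approximation valid.
pOH = −log(4.98 × 10^-3) = 2.30; pH = 14.00 − 2.30 = 11.70

pH = 11.70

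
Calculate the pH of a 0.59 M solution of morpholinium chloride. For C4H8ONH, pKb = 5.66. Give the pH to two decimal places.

pH = 4.28

C4H8ONH2+ is the conjugate acid of the weak base C4H8ONH.
Kb = 10^(−5.66) = 2.19 × 10^-6
Ka = Kw/Kb = 1.0×10^-14 / 2.19 × 10^-6 = 4.57 × 10^-9
Ka = [H+]²/(0.59 − [H+]) = 4.57 × 10^-9
Assume [H+] ≪ 0.59: [H+] ≈ √(4.57 × 10^-9 × 0.59) = 5.19 × 10^-5 M
([H+]/C₀ = 0.0088% < 5%, so the approximation holds.)
pH = −log[H+] = −log(5.19 × 10^-5) = 4.28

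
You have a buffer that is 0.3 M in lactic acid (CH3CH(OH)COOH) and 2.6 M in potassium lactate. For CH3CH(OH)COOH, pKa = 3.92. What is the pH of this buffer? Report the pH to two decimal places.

pH = 4.86

Henderson–Hasselbalch: pH = pKa + log([CH3CH(OH)COO-]/[CH3CH(OH)COOH]) = 3.92 + log(2.6/0.3)
pH = 3.92 + (+0.938) = 4.86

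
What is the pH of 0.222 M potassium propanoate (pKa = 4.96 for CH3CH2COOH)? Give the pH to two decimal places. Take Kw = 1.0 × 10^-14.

pH = 9.15

CH3CH2COO- is the conjugate base of the weak acid CH3CH2COOH.
Ka = 10^(−4.96) = 1.10 × 10^-5
Kb = Kw/Ka = 1.0×10^-14 / 1.10 × 10^-5 = 9.09 × 10^-10
Kb = [OH-]²/(0.222 − [OH-]) = 9.09 × 10^-10
Neglecting [OH-] in the denominator: [OH-] = √(9.09 × 10^-10 × 0.222) = 1.42 × 10^-5 M
([OH-]/C₀ = 0.0064% < 5%, so the approximation holds.)
pOH = −log(1.42 × 10^-5) = 4.85; pH = 14.00 − 4.85 = 9.15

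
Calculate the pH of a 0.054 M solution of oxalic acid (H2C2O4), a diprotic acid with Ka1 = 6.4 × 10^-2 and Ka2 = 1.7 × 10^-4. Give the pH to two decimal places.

pH = 1.46

Since Ka1 ≫ Ka2, the first ionization dominates [H+].
Ka1 = x²/(0.054 − x) = 6.4 × 10^-2
Solving the quadratic: x = (−Ka1 + √(Ka1² + 4·Ka1·C₀))/2 = 3.49 × 10^-2 M
pH = −log(3.49 × 10^-2) = 1.46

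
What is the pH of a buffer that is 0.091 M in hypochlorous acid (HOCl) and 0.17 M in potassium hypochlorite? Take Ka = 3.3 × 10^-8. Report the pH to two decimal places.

pKa = −log(3.3 × 10^-8) = 7.481
Using pH = pKa + log([base]/[acid]) with [base]/[acid] = 0.17/0.091:
pH = 7.481 + (+0.271) = 7.75

pH = 7.75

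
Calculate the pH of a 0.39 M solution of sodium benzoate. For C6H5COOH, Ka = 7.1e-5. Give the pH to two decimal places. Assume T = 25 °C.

pH = 8.87

C6H5COO- is the conjugate base of the weak acid C6H5COOH.
Kb = Kw/Ka = 1.0×10^-14 / 7.1 × 10^-5 = 1.41 × 10^-10
Kb = [OH-]²/(0.39 − [OH-]) = 1.41 × 10^-10
Neglecting [OH-] in the denominator: [OH-] = √(1.41 × 10^-10 × 0.39) = 7.42 × 10^-6 M
pOH = 5.13, so pH = 14.00 − pOH = 8.87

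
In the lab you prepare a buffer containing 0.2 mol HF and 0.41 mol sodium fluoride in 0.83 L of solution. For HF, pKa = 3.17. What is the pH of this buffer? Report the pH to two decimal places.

pH = pKa + log([A⁻]/[HA]) = 3.17 + log(0.41/0.2)
pH = 3.17 + (+0.312) = 3.48

pH = 3.48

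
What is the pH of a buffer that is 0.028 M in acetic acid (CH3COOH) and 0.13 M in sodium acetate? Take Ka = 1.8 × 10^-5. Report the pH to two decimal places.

pH = 5.41

pKa = −log(1.8 × 10^-5) = 4.745
Using pH = pKa + log([base]/[acid]) with [base]/[acid] = 0.13/0.028:
pH = 4.745 + (+0.667) = 5.41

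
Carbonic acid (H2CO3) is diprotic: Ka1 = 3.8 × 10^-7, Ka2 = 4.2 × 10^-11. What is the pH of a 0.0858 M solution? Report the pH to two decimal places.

pH = 3.74

Since Ka1 ≫ Ka2, the first ionization dominates [H+].
Ka1 = x²/(0.0858 − x) = 3.8 × 10^-7
x ≈ √(3.8 × 10^-7 × 0.0858) = 1.81 × 10^-4 M
pH = −log(1.81 × 10^-4) = 3.74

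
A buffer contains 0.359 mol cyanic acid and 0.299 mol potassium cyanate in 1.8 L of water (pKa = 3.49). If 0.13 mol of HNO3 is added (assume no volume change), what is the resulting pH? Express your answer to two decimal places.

After neutralization: n(HOCN) = 0.489 mol, n(OCN-) = 0.169 mol.
Henderson–Hasselbalch with mole ratio 0.169/0.489: pH = 3.49 + (-0.461)

pH = 3.03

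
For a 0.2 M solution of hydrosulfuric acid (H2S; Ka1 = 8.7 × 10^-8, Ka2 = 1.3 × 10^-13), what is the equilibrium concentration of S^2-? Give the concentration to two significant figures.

First ionization gives [H+] ≈ [HS-] = 1.32 × 10^-4 M.
Second step: Ka2 = [H+][S^2-]/[HS-] ≈ [S^2-] (since [H+] ≈ [HS-]).
So [S^2-] ≈ Ka2.

1.3 × 10^-13 M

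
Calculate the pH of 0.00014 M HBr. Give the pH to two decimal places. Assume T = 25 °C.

pH = 3.85

HBr is a strong acid and dissociates completely, so [H+] = 0.00014 M.
pH = -log(0.00014) = 3.85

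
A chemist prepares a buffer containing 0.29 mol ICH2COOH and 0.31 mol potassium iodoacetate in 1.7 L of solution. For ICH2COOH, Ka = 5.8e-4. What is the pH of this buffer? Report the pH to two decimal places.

pH = 3.27

pKa = −log(5.8 × 10^-4) = 3.237
pH = pKa + log([A⁻]/[HA]) = 3.237 + log(0.31/0.29)
pH = 3.237 + (+0.029) = 3.27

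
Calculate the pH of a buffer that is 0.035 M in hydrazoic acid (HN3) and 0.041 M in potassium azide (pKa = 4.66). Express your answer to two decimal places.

pH = 4.73

pH = pKa + log([A⁻]/[HA]) = 4.66 + log(0.041/0.035)
pH = 4.66 + (+0.069) = 4.73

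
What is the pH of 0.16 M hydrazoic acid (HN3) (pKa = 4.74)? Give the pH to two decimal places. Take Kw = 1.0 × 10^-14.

pH = 2.77

HN3 ⇌ N3- + H+
Ka = 10^(−4.74) = 1.82 × 10^-5
From the ICE table, Ka = [H+]²/(0.16 − [H+]) = 1.82 × 10^-5.
Neglecting [H+] in the denominator: [H+] = √(1.82 × 10^-5 × 0.16) = 1.71 × 10^-3 M
pH = −log[H+] = −log(1.71 × 10^-3) = 2.77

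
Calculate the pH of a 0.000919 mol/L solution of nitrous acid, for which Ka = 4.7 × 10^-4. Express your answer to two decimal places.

HNO2 ⇌ NO2- + H+
Let x = [H+] at equilibrium. Ka = x²/(0.000919 − x).
The 5% rule fails; solving x² + Ka·x − Ka·C₀ = 0 exactly:
x = [−0.00047 + √(0.00047² + 1.73e-06)]/2 = 4.63 × 10^-4 M
pH = −log(4.63 × 10^-4) = 3.33

pH = 3.33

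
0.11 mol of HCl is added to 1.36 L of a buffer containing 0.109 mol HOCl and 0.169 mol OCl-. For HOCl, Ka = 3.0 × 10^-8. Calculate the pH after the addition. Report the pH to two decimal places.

pH = 6.95

After neutralization: n(HOCl) = 0.219 mol, n(OCl-) = 0.059 mol.
pKa = −log(3.0 × 10^-8) = 7.523
pH = pKa + log([A⁻]/[HA]) = 7.523 + log(0.059/0.219) = 7.523 -0.570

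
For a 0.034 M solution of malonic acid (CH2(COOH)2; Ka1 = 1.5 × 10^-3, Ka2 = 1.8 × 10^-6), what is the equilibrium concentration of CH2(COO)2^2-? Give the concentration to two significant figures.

First ionization gives [H+] ≈ [CH2(COOH)COO-] = 6.43 × 10^-3 M.
Second step: Ka2 = [H+][CH2(COO)2^2-]/[CH2(COOH)COO-] ≈ [CH2(COO)2^2-] (since [H+] ≈ [CH2(COOH)COO-]).
So [CH2(COO)2^2-] ≈ Ka2.

1.8 × 10^-6 M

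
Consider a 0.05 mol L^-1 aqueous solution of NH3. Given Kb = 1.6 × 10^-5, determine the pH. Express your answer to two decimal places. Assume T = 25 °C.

pH = 10.95

NH3 + H2O ⇌ NH4+ + OH-
From the ICE table, Kb = [OH-]²/(0.05 − [OH-]) = 1.6 × 10^-5.
Since Kb ≪ C₀, [OH-] ≈ √(Kb·C₀) = 8.94 × 10^-4 M.
Check: 1.8% ionized — well under 5%, approximation valid.
pOH = 3.05, so pH = 14.00 − pOH = 10.95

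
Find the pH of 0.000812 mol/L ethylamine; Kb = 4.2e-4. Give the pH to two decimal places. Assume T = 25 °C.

C2H5NH2 + H2O ⇌ C2H5NH3+ + OH-
From the ICE table, Kb = [OH-]²/(0.000812 − [OH-]) = 4.2 × 10^-4.
[OH-] is not negligible relative to C₀; solve [OH-]² + 0.00042·[OH-] − 3.41e-07 = 0.
[OH-] = (−Kb + √(Kb² + 4·Kb·C₀))/2 = 4.11 × 10^-4 M
pOH = 3.39, so pH = 14.00 − pOH = 10.61

pH = 10.61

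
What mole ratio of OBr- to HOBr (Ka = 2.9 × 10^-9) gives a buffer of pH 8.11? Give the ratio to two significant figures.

pKa = -log(2.9 × 10^-9) = 8.538
pH = pKa + log(r) ⇒ log(r) = 8.11 − 8.538 = -0.428
r = [OBr-]/[HOBr] = 10^(-0.428) = 0.373

ratio = 0.37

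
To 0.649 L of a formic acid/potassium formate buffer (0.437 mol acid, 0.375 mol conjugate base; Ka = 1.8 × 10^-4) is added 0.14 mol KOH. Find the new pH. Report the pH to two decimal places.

pH = 3.98

After neutralization: n(HCOOH) = 0.297 mol, n(HCOO-) = 0.515 mol.
pKa = −log(1.8 × 10^-4) = 3.745
Henderson–Hasselbalch with mole ratio 0.515/0.297: pH = 3.745 + (+0.239)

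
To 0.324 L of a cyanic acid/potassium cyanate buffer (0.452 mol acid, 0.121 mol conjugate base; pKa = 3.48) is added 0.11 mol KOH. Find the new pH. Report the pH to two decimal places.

OH- converts HOCN to OCN-: HOCN → 0.342 mol, OCN- → 0.231 mol.
Henderson–Hasselbalch with mole ratio 0.231/0.342: pH = 3.48 + (-0.170)

pH = 3.31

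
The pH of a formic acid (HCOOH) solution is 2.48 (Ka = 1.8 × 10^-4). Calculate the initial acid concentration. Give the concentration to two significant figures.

[H+] = 10^(-2.48) = 3.31 × 10^-3 M = x
Ka = x²/(C₀ − x) ⇒ C₀ = x + x²/Ka
C₀ = 3.31 × 10^-3 + (3.31 × 10^-3)²/(1.8 × 10^-4) = 6.42 × 10^-2 M

C₀ = 6.4 × 10^-2 M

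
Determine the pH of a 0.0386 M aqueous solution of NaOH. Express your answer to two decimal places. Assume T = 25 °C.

NaOH is a strong base; [OH-] = 0.0386 M.
pOH = -log(0.0386) = 1.41
pH = 14.00 - 1.41 = 12.59

pH = 12.59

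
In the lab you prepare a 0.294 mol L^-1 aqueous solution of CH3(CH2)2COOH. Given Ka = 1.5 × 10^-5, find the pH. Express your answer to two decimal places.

CH3(CH2)2COOH ⇌ CH3(CH2)2COO- + H+
Ka = x²/(0.294 − x) = 1.5 × 10^-5
Since Ka ≪ C₀, x ≈ √(Ka·C₀) = 2.10 × 10^-3 M.
Check: 0.71% ionized — well under 5%, approximation valid.
pH = −log[H+] = −log(2.10 × 10^-3) = 2.68

pH = 2.68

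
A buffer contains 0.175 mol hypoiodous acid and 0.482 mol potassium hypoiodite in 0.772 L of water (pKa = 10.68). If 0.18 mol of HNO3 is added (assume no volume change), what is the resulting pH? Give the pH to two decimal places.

After neutralization: n(HOI) = 0.355 mol, n(OI-) = 0.302 mol.
Henderson–Hasselbalch with mole ratio 0.302/0.355: pH = 10.68 + (-0.070)

pH = 10.61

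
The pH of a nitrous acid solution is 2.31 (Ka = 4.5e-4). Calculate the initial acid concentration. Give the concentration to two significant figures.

C₀ = 5.8 × 10^-2 M

[H+] = 10^(-2.31) = 4.90 × 10^-3 M = x
Ka = x²/(C₀ − x) ⇒ C₀ = x + x²/Ka
C₀ = 4.90 × 10^-3 + (4.90 × 10^-3)²/(4.5 × 10^-4) = 5.83 × 10^-2 M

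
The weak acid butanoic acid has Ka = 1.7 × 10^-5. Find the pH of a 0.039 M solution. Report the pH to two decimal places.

pH = 3.09

CH3(CH2)2COOH ⇌ CH3(CH2)2COO- + H+
Ka = x²/(0.039 − x) = 1.7 × 10^-5
Assume x ≪ 0.039: x ≈ √(1.7 × 10^-5 × 0.039) = 8.14 × 10^-4 M
pH = −log[H+] = −log(8.14 × 10^-4) = 3.09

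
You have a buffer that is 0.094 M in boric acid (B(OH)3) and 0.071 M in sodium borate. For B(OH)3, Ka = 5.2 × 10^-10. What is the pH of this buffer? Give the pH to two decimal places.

pH = 9.16

pKa = −log(5.2 × 10^-10) = 9.284
pH = pKa + log([A⁻]/[HA]) = 9.284 + log(0.071/0.094)
pH = 9.284 + (-0.122) = 9.16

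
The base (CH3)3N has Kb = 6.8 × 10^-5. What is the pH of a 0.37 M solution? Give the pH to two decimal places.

pH = 11.70

(CH3)3N + H2O ⇌ (CH3)3NH+ + OH-
Kb = x²/(0.37 − x) = 6.8 × 10^-5
Assume x ≪ 0.37: x ≈ √(6.8 × 10^-5 × 0.37) = 5.02 × 10^-3 M
Check: 1.4% ionized — well under 5%, approximation valid.
pOH = −log(5.02 × 10^-3) = 2.30; pH = 14.00 − 2.30 = 11.70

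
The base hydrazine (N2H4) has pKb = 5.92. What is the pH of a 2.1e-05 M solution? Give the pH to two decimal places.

pH = 8.65

N2H4 + H2O ⇌ N2H5+ + OH-
Kb = 10^(−5.92) = 1.20 × 10^-6
Kb = [OH-]²/(2.1e-05 − [OH-]) = 1.20 × 10^-6
[OH-] is not negligible relative to C₀; solve [OH-]² + 1.2e-06·[OH-] − 2.52e-11 = 0.
[OH-] = [−1.2e-06 + √(1.2e-06² + 1.01e-10)]/2 = 4.46 × 10^-6 M
pOH = 5.35, so pH = 14.00 − pOH = 8.65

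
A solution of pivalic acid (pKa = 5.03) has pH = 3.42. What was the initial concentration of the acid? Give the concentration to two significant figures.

[H+] = 10^(-3.42) = 3.80 × 10^-4 M = x
Ka = 10^(−5.03) = 9.33 × 10^-6
Ka = x²/(C₀ − x) ⇒ C₀ = x + x²/Ka
C₀ = 3.80 × 10^-4 + (3.80 × 10^-4)²/(9.33 × 10^-6) = 1.59 × 10^-2 M

C₀ = 1.6 × 10^-2 M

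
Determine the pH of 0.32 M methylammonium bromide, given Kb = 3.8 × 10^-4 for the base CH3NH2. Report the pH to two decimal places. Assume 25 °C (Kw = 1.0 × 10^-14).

pH = 5.54

CH3NH3+ is the conjugate acid of the weak base CH3NH2.
Ka = Kw/Kb = 1.0×10^-14 / 3.8 × 10^-4 = 2.63 × 10^-11
Ka = [H+]²/(0.32 − [H+]) = 2.63 × 10^-11
Assume [H+] ≪ 0.32: [H+] ≈ √(2.63 × 10^-11 × 0.32) = 2.90 × 10^-6 M
Check: 0.00091% ionized — well under 5%, approximation valid.
pH = −log(2.90 × 10^-6) = 5.54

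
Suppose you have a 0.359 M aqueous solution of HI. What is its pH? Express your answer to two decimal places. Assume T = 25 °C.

pH = 0.44

HI is a strong acid and dissociates completely, so [H+] = 0.359 M.
pH = -log(0.359) = 0.44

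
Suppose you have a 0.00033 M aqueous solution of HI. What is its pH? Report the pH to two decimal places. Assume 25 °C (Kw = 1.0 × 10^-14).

HI is a strong acid and dissociates completely, so [H+] = 0.00033 M.
pH = -log(0.00033) = 3.48

pH = 3.48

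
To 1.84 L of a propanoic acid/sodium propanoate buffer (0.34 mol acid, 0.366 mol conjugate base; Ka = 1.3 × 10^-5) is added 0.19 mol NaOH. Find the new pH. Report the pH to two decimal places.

pH = 5.46

After neutralization: n(CH3CH2COOH) = 0.15 mol, n(CH3CH2COO-) = 0.556 mol.
pKa = −log(1.3 × 10^-5) = 4.886
pH = pKa + log([A⁻]/[HA]) = 4.886 + log(0.556/0.15) = 4.886 +0.569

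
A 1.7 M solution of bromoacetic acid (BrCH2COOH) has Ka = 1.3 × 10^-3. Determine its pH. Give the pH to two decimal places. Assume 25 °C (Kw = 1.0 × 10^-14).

pH = 1.33

BrCH2COOH ⇌ BrCH2COO- + H+
From the ICE table, Ka = x²/(1.7 − x) = 1.3 × 10^-3.
Since Ka ≪ C₀, x ≈ √(Ka·C₀) = 4.70 × 10^-2 M.
(x/C₀ = 2.8% < 5%, so the approximation holds.)
pH = −log[H+] = −log(4.70 × 10^-2) = 1.33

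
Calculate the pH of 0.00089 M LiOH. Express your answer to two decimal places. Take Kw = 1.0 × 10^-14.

LiOH is a strong base; [OH-] = 0.00089 M.
pOH = -log(0.00089) = 3.05
pH = 14.00 - 3.05 = 10.95

pH = 10.95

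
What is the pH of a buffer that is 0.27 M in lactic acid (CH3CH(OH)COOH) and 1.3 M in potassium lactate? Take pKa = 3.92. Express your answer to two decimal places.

pH = 4.60

Using pH = pKa + log([base]/[acid]) with [base]/[acid] = 1.3/0.27:
pH = 3.92 + (+0.683) = 4.60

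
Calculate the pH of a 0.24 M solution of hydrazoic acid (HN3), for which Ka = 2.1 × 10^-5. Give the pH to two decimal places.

HN3 ⇌ N3- + H+
Ka = x²/(0.24 − x) = 2.1 × 10^-5
Neglecting x in the denominator: x = √(2.1 × 10^-5 × 0.24) = 2.24 × 10^-3 M
Check: 0.94% ionized — well under 5%, approximation valid.
pH = −log(2.24 × 10^-3) = 2.65

pH = 2.65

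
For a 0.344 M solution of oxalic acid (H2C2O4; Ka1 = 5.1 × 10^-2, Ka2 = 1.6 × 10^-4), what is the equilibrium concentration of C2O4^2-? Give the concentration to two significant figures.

1.6 × 10^-4 M

First ionization gives [H+] ≈ [HC2O4-] = 1.09 × 10^-1 M.
Second step: Ka2 = [H+][C2O4^2-]/[HC2O4-] ≈ [C2O4^2-] (since [H+] ≈ [HC2O4-]).
So [C2O4^2-] ≈ Ka2.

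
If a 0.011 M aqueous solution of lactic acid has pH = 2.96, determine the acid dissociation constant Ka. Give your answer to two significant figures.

[H+] = 10^(-2.96) = 1.10 × 10^-3 M
At equilibrium [HA] = 0.011 − 1.10 × 10^-3 = 9.90 × 10^-3 M
Ka = [H+][A-]/[HA] = (1.10 × 10^-3)² / 9.90 × 10^-3 = 1.2 × 10^-4

Ka = 1.2 × 10^-4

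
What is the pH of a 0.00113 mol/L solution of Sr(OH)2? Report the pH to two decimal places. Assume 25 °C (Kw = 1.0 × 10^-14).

pH = 11.35

Sr(OH)2 is a strong base (each formula unit releases 2 OH-); [OH-] = 0.00226 M.
pOH = -log(0.00226) = 2.65
pH = 14.00 - 2.65 = 11.35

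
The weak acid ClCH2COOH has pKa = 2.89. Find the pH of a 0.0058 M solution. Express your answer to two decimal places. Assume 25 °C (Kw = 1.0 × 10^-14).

ClCH2COOH ⇌ ClCH2COO- + H+
Ka = 10^(−2.89) = 1.29 × 10^-3
Ka = [H+]²/(0.0058 − [H+]) = 1.29 × 10^-3
[H+] is not negligible relative to C₀; solve [H+]² + 0.00129·[H+] − 7.48e-06 = 0.
[H+] = (−Ka + √(Ka² + 4·Ka·C₀))/2 = 2.17 × 10^-3 M
pH = −log(2.17 × 10^-3) = 2.66

pH = 2.66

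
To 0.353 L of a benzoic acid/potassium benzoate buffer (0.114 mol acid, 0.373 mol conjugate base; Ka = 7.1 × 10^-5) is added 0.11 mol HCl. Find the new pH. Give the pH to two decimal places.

After neutralization: n(C6H5COOH) = 0.224 mol, n(C6H5COO-) = 0.263 mol.
pKa = −log(7.1 × 10^-5) = 4.149
pH = pKa + log(n_C6H5COO-/n_C6H5COOH) = 4.149 + log(0.263/0.224) = 4.149 + (+0.070)

pH = 4.22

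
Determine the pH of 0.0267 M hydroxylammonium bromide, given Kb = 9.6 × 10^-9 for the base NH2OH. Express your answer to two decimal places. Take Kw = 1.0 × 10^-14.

pH = 3.78

NH3OH+ is the conjugate acid of the weak base NH2OH.
Ka = Kw/Kb = 1.0×10^-14 / 9.6 × 10^-9 = 1.04 × 10^-6
From the ICE table, Ka = x²/(0.0267 − x) = 1.04 × 10^-6.
Since Ka ≪ C₀, x ≈ √(Ka·C₀) = 1.67 × 10^-4 M.
pH = −log(1.67 × 10^-4) = 3.78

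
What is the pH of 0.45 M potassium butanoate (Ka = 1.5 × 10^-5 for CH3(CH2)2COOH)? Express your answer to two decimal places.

pH = 9.24

CH3(CH2)2COO- is the conjugate base of the weak acid CH3(CH2)2COOH.
Kb = Kw/Ka = 1.0×10^-14 / 1.5 × 10^-5 = 6.67 × 10^-10
Kb = [OH-]²/(0.45 − [OH-]) = 6.67 × 10^-10
Assume [OH-] ≪ 0.45: [OH-] ≈ √(6.67 × 10^-10 × 0.45) = 1.73 × 10^-5 M
([OH-]/C₀ = 0.0038% < 5%, so the approximation holds.)
pOH = 4.76, so pH = 14.00 − pOH = 9.24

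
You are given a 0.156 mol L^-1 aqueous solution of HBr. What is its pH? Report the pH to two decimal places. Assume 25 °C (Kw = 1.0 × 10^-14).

pH = 0.81

HBr is a strong acid and dissociates completely, so [H+] = 0.156 M.
pH = -log(0.156) = 0.81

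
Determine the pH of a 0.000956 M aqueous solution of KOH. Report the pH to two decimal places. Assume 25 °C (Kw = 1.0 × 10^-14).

KOH is a strong base; [OH-] = 0.000956 M.
pOH = -log(0.000956) = 3.02
pH = 14.00 - 3.02 = 10.98

pH = 10.98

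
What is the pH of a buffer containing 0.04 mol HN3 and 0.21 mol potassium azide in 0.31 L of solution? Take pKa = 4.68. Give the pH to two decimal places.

Using pH = pKa + log([base]/[acid]) with [base]/[acid] = 0.21/0.04:
pH = 4.68 + (+0.720) = 5.40

pH = 5.40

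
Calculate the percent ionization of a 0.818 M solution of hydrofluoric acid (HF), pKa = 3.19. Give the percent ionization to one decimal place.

HF ⇌ F- + H+; let x = [H+] at equilibrium.
Ka = 10^(−3.19) = 6.46 × 10^-4
x ≈ √(Ka·C₀) = √(6.46 × 10^-4 × 0.818) = 2.30 × 10^-2 M
Fraction ionized = 2.30 × 10^-2 / 0.818 = 0.0281 → 2.8%

2.8%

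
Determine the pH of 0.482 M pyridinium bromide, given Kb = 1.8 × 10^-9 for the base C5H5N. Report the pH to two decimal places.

pH = 2.79

C5H5NH+ is the conjugate acid of the weak base C5H5N.
Ka = Kw/Kb = 1.0×10^-14 / 1.8 × 10^-9 = 5.56 × 10^-6
Ka = [H+]²/(0.482 − [H+]) = 5.56 × 10^-6
Neglecting [H+] in the denominator: [H+] = √(5.56 × 10^-6 × 0.482) = 1.64 × 10^-3 M
([H+]/C₀ = 0.34% < 5%, so the approximation holds.)
pH = −log(1.64 × 10^-3) = 2.79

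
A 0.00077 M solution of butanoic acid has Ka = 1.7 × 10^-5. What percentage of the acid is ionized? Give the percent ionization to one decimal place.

13.8%

CH3(CH2)2COOH ⇌ CH3(CH2)2COO- + H+; let x = [H+] at equilibrium.
Solve x² + 1.7e-05x − 1.31e-08 = 0 → x = 1.06 × 10^-4 M
% ionization = x/C₀ × 100% = 1.06 × 10^-4/0.00077 × 100% = 13.8%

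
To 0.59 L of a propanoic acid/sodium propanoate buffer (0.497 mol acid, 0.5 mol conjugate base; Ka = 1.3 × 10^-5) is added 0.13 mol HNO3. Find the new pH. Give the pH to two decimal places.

pH = 4.66

Added H+ converts CH3CH2COO- to CH3CH2COOH: CH3CH2COOH → 0.627 mol, CH3CH2COO- → 0.37 mol.
pKa = −log(1.3 × 10^-5) = 4.886
Henderson–Hasselbalch with mole ratio 0.37/0.627: pH = 4.886 + (-0.229)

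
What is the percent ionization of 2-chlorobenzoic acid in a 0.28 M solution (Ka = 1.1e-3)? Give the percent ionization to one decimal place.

6.1%

ClC6H4COOH ⇌ ClC6H4COO- + H+; let x = [H+] at equilibrium.
Ka = x²/(C₀ − x); solving the quadratic gives x = 1.70 × 10^-2 M.
Fraction ionized = 1.70 × 10^-2 / 0.28 = 0.0607 → 6.1%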